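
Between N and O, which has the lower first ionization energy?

O

N is in period 2, group 15; O is in period 2, group 16.
Across a period the outer electron is held more tightly (higher IE₁); down a group it sits in a higher shell, more shielded, and comes off more easily.
All lie in period 2; the across-period trend (first ionization energy increases left to right) applies, with the exception below.
Note the exception: N has a higher first ionization energy than O, contrary to the simple trend — pairing an electron in O's 2p⁴ costs repulsion energy, so O ionizes more easily than half-filled N (2p³).
Approximate values (kJ/mol): N 1402, O 1314.
So O has the lower first ionization energy (O < N).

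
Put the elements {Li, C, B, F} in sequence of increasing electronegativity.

Li is in period 2, group 1; B is in period 2, group 13; C is in period 2, group 14; F is in period 2, group 17.
Smaller atoms with higher effective nuclear charge are more electronegative.
All lie in period 2, so electronegativity increases left to right.
So from lowest to highest: Li < B < C < F.

Li < B < C < F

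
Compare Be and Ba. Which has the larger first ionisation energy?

Be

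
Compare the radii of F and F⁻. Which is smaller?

F

Forming F⁻ adds 1 electron to F. More electron–electron repulsion in the same shell, with unchanged nuclear charge, lets the cloud expand.
An anion is larger than its parent atom: F⁻ > F.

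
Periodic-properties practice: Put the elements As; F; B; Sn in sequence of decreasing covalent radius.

B is in period 2, group 13; F is in period 2, group 17; As is in period 4, group 15; Sn is in period 5, group 14.
Atomic radius shrinks across a period as nuclear charge pulls the same shell inward, and grows down a group as new shells are added.
Here both period and group differ, so the two effects have to be weighed against each other.
B > F: both are in period 2; the period trend gives B the larger value.
As > B: the two effects oppose for this pair; the down-group effect wins (121 vs 85 pm).
Sn > As: both effects reinforce here, so Sn is clearly the larger of the two.
Tabulated atomic radius (pm): B 85, F 64, As 121, Sn 140.
So from largest to smallest: Sn > As > B > F.

Sn > As > B > F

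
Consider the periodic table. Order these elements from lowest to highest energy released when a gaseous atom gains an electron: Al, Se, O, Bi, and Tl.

Tl < Al < Bi < O < Se

O is in period 2, group 16; Al is in period 3, group 13; Se is in period 4, group 16; Tl is in period 6, group 13; Bi is in period 6, group 15.
Electron affinity generally becomes more exothermic across a period toward the halogens and less exothermic down a group.
Neither a single period nor a single group — weigh both effects.
Al > Tl: they share group 13; the group trend gives Al the larger value.
Bi > Al: the two effects oppose for this pair; the across-period effect wins (91 vs 42 kJ/mol).
O > Bi: relative to Bi, both the across-period and down-group shifts push O's electron affinity up.
Se > O: this pair runs against the simple trend — see the exception note.
Note the exception: Se has a higher electron affinity than O, contrary to the simple trend — O's compact 2p subshell gives strong electron–electron repulsion on the added electron.
Tabulated electron affinity (kJ/mol): O 141, Al 42, Se 195, Tl 19, Bi 91.
So from lowest to highest: Tl < Al < Bi < O < Se.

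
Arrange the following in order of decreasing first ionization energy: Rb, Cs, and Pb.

Pb > Rb > Cs

Removing the outermost electron gets harder across a period and easier down a group.
These span different periods and groups, so the two trends combine.
Rb > Cs: Rb sits above Cs in group 1, so the down-group effect alone puts Rb higher.
Pb > Rb: period and group pull opposite ways; the across-period shift dominates (716 vs 403 kJ/mol).
Tabulated first ionization energy (kJ/mol): Rb 403, Cs 376, Pb 716.
So from highest to lowest: Pb > Rb > Cs.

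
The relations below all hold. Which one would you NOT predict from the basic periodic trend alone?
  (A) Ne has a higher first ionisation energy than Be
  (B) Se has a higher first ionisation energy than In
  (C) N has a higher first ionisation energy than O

The general trend: first ionisation energy increases across a period and decreases down a group.
(A) Ne (period 2, group 18) vs Be (period 2, group 2): the stated order agrees with the simple trend.
(B) Se (period 4, group 16) vs In (period 5, group 13): the stated order agrees with the simple trend.
(C) N (period 2, group 15) vs O (period 2, group 16): the stated order contradicts the simple trend.
The exception is (C): pairing an electron in O's 2p⁴ costs repulsion energy, so O ionizes more easily than half-filled N (2p³).

(C)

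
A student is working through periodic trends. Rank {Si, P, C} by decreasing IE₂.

The second ionization energy removes an electron from the +1 ion. For each element: Si⁺ still has 3 valence electrons; P⁺ still has 4 valence electrons; C⁺ still has 3 valence electrons.
All are still removing valence electrons, so compare the +1 ions as you would atoms: IE_2 generally rises across a period (higher Z_eff) and falls down a group (larger shell), subject to the usual subshell exceptions.
Valence configurations: Si⁺ [Ne]3s²3p¹, P⁺ [Ne]3s²3p², C⁺ [He]2s²2p¹.
Tabulated IE_2 (kJ/mol): Si 1577, P 1907, C 2353.
So the second ionization energies run Si < P < C.

C > P > Si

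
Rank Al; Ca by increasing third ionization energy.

Consider each +2 ion: Al²⁺ still has 1 valence electron; Ca²⁺ is the bare [Ar] core.
Pulling an electron out of a noble-gas core costs far more than removing a remaining valence electron, so Ca sits at the high end of IE_3.
Tabulated IE_3 (kJ/mol): Al 2745, Ca 4912.
Overall IE_3 order: Al < Ca.

Al < Ca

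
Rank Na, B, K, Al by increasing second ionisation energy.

Al, B, K, Na

The second ionization energy removes an electron from the +1 ion. For each element: Na⁺ is the bare [Ne] core; B⁺ still has 2 valence electrons; K⁺ is the bare [Ar] core; Al⁺ still has 2 valence electrons.
Breaking into a closed-shell core is much more expensive than removing a leftover valence electron — K and Na have the largest IE_2 here.
Valence configurations: B⁺ [He]2s², Al⁺ [Ne]3s².
Approximate IE_2 values (kJ/mol): Na 4562, B 2427, K 3052, Al 1817.
Putting it together, IE_2: Al < B < K < Na.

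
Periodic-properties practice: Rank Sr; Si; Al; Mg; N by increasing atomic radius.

N < Si < Al < Mg < Sr

N is in period 2, group 15; Mg is in period 3, group 2; Al is in period 3, group 13; Si is in period 3, group 14; Sr is in period 5, group 2.
Moving right in a period, electrons are added to the same shell under a stronger nuclear pull, so atoms get smaller; moving down, a new shell is opened and atoms get larger.
These span different periods and groups, so the two trends combine.
Si > N: relative to N, both the across-period and down-group shifts push Si's atomic radius up.
Al > Si: Al lies to the left of Si in period 3, so the across-period effect alone puts Al larger.
Mg > Al: Mg lies to the left of Al in period 3, so the across-period effect alone puts Mg larger.
Sr > Mg: Sr sits below Mg in group 2, so the down-group effect alone puts Sr larger.
Approximate values (pm): N 71, Mg 139, Al 126, Si 116, Sr 185.
So from smallest to largest: N < Si < Al < Mg < Sr.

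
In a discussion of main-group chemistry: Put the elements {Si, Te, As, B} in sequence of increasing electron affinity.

B < As < Si < Te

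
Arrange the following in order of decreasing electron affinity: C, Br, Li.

Br > C > Li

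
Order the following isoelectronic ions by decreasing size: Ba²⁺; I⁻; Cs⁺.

I⁻ > Cs⁺ > Ba²⁺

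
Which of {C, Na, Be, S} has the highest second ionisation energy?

Na

After 1 electron has been removed, what remains? C⁺ still has 3 valence electrons; Na⁺ is the bare [Ne] core; Be⁺ still has 1 valence electron; S⁺ still has 5 valence electrons.
Core electrons are held far more tightly than valence electrons, so Na tops the IE_2 order.
Valence configurations: C⁺ [He]2s²2p¹, Be⁺ [He]2s¹, S⁺ [Ne]3s²3p³.
Approximate IE_2 values (kJ/mol): C 2353, Na 4562, Be 1757, S 2252.
Overall IE_2 order: Be < S < C < Na.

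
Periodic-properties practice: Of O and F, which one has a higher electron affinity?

O is in period 2, group 16; F is in period 2, group 17.
Adding an electron releases more energy for atoms nearer the top right (short of the noble gases).
All lie in period 2, so electron affinity increases left to right.
So F has the higher electron affinity (F > O).

F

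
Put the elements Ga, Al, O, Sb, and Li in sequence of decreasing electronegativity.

Li is in period 2, group 1; O is in period 2, group 16; Al is in period 3, group 13; Ga is in period 4, group 13; Sb is in period 5, group 15.
Electronegativity increases across a period and decreases down a group, tracking effective nuclear charge and atomic size.
Here both period and group differ, so the two effects have to be weighed against each other.
Al > Li: period and group pull opposite ways; the across-period shift dominates (1.61 vs 0.98).
Ga > Al: this pair runs against the simple trend — see the exception note.
Sb > Ga: the two effects oppose for this pair; the across-period effect wins (2.05 vs 1.81).
O > Sb: relative to Sb, both the across-period and down-group shifts push O's electronegativity up.
Note the exception: Ga has a higher electronegativity than Al, contrary to the simple trend — poor shielding by filled d (and f) subshells raises the heavier element's effective nuclear charge more than the simple down-group trend predicts.
For reference (Pauling): Li 0.98, O 3.44, Al 1.61, Ga 1.81, Sb 2.05.
So from highest to lowest: O > Sb > Ga > Al > Li.

O > Sb > Ga > Al > Li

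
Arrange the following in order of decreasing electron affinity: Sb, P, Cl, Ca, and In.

P is in period 3, group 15; Cl is in period 3, group 17; Ca is in period 4, group 2; In is in period 5, group 13; Sb is in period 5, group 15.
EA tends to increase across a period and decrease down a group, though the pattern is less regular than for IE or radius.
Neither a single period nor a single group — weigh both effects.
In > Ca: period and group pull opposite ways; the across-period shift dominates (29 vs 2 kJ/mol).
P > In: relative to In, both the across-period and down-group shifts push P's electron affinity up.
Sb > P: this pair runs against the simple trend — see the exception note.
Cl > Sb: relative to Sb, both the across-period and down-group shifts push Cl's electron affinity up.
Note the exception: Sb has a higher electron affinity than P, contrary to the simple trend — both are half-filled np³, but the pairing/repulsion penalty for the added electron shrinks as the p orbitals become larger and more diffuse down the group, and for Sb that outweighs the weaker nuclear attraction.
Approximate values (kJ/mol): P 72, Cl 349, Ca 2, In 29, Sb 103.
So from highest to lowest: Cl > Sb > P > In > Ca.

Cl > Sb > P > In > Ca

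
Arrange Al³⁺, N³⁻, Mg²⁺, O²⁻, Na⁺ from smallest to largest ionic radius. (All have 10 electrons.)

Al³⁺ < Mg²⁺ < Na⁺ < O²⁻ < N³⁻

All of these have 10 electrons, so size is governed by nuclear charge alone: the more protons, the stronger the pull on the same electron cloud, and the smaller the ion.
Nuclear charges: Al³⁺ (Z=13), Mg²⁺ (Z=12), Na⁺ (Z=11), O²⁻ (Z=8), N³⁻ (Z=7).
Smallest to largest: Al³⁺ < Mg²⁺ < Na⁺ < O²⁻ < N³⁻.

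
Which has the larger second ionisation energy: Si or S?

After 1 electron has been removed, what remains? Si⁺ still has 3 valence electrons; S⁺ still has 5 valence electrons.
All are still removing valence electrons, so compare the +1 ions as you would atoms: IE_2 generally rises across a period (higher Z_eff) and falls down a group (larger shell), subject to the usual subshell exceptions.
Valence configurations: Si⁺ [Ne]3s²3p¹, S⁺ [Ne]3s²3p³.
Approximate IE_2 values (kJ/mol): Si 1577, S 2252.
Overall IE_2 order: Si < S.

S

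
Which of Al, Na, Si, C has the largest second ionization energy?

Consider each +1 ion: Al⁺ still has 2 valence electrons; Na⁺ is the bare [Ne] core; Si⁺ still has 3 valence electrons; C⁺ still has 3 valence electrons.
Breaking into a closed-shell core is much more expensive than removing a leftover valence electron — Na has the largest IE_2 here.
Valence configurations: Al⁺ [Ne]3s², Si⁺ [Ne]3s²3p¹, C⁺ [He]2s²2p¹.
Si⁺ loses a lone 3p electron whereas Al⁺ must break into a filled 3s² pair, so IE_2(Al) > IE_2(Si) even though Si has the higher nuclear charge.
Tabulated IE_2 (kJ/mol): Al 1817, Na 4562, Si 1577, C 2353.
So the second ionization energies run Si < Al < C < Na.

Na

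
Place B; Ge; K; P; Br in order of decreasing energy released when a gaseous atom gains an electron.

Br, Ge, P, K, B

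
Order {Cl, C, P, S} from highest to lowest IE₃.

After 2 electrons have been removed, what remains? Cl²⁺ still has 5 valence electrons; C²⁺ still has 2 valence electrons; P²⁺ still has 3 valence electrons; S²⁺ still has 4 valence electrons.
All are still removing valence electrons, so compare the +2 ions as you would atoms: IE_3 generally rises across a period (higher Z_eff) and falls down a group (larger shell), subject to the usual subshell exceptions.
Valence configurations: Cl²⁺ [Ne]3s²3p³, C²⁺ [He]2s², P²⁺ [Ne]3s²3p¹, S²⁺ [Ne]3s²3p².
Tabulated IE_3 (kJ/mol): Cl 3822, C 4620, P 2914, S 3357.
So the third ionization energies run P < S < Cl < C.

C > Cl > S > P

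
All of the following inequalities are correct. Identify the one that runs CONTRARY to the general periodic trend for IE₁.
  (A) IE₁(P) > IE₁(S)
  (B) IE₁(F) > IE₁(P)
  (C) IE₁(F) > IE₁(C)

(A)

The general trend: IE₁ increases across a period and decreases down a group.
(A) P (period 3, group 15) vs S (period 3, group 16): the stated order contradicts the simple trend.
(B) F (period 2, group 17) vs P (period 3, group 15): the stated order agrees with the simple trend.
(C) F (period 2, group 17) vs C (period 2, group 14): the stated order agrees with the simple trend.
The exception is (A): S (3p⁴) ionizes more easily than half-filled P (3p³) because the paired 3p electron in S is pushed out by e⁻–e⁻ repulsion.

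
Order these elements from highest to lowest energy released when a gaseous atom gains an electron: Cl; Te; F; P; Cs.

Adding an electron releases more energy for atoms nearer the top right (short of the noble gases).
These span different periods and groups, so the two trends combine.
P > Cs: relative to Cs, both the across-period and down-group shifts push P's electron affinity up.
Te > P: the two effects oppose for this pair; the across-period effect wins (190 vs 72 kJ/mol).
F > Te: both effects reinforce here, so F is clearly the higher of the two.
Cl > F: this pair runs against the simple trend — see the exception note.
Note the exception: Cl has a higher electron affinity than F, contrary to the simple trend — F's small 2p subshell makes the incoming electron feel strong e⁻–e⁻ repulsion, so Cl actually releases more energy on gaining an electron.
For reference (kJ/mol): F 328, P 72, Cl 349, Te 190, Cs 46.
So from highest to lowest: Cl > F > Te > P > Cs.

Cl > F > Te > P > Cs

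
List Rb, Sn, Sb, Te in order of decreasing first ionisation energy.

Te > Sb > Sn > Rb

Rb is in period 5, group 1; Sn is in period 5, group 14; Sb is in period 5, group 15; Te is in period 5, group 16.
IE₁ increases left→right with effective nuclear charge and decreases top→bottom as the valence shell moves farther out.
All lie in period 5, so first ionization energy increases left to right.
So from highest to lowest: Te > Sb > Sn > Rb.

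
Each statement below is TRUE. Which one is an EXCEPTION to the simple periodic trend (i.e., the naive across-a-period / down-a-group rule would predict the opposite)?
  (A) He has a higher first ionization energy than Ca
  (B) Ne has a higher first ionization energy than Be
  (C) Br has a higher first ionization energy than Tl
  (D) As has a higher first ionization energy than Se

The general trend: first ionization energy increases across a period and decreases down a group.
(A) He (period 1, group 18) vs Ca (period 4, group 2): the stated order agrees with the simple trend.
(B) Ne (period 2, group 18) vs Be (period 2, group 2): the stated order agrees with the simple trend.
(C) Br (period 4, group 17) vs Tl (period 6, group 13): the stated order agrees with the simple trend.
(D) As (period 4, group 15) vs Se (period 4, group 16): the stated order contradicts the simple trend.
The exception is (D): Se (4p⁴) ionizes more easily than half-filled As (4p³).

(D)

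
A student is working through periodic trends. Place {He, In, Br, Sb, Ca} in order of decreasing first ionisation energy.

He > Br > Sb > Ca > In

He is in period 1, group 18; Ca is in period 4, group 2; Br is in period 4, group 17; In is in period 5, group 13; Sb is in period 5, group 15.
Removing the outermost electron gets harder across a period and easier down a group.
Here both period and group differ, so the two effects have to be weighed against each other.
Ca > In: period and group pull opposite ways; the down-group shift dominates (590 vs 558 kJ/mol).
Sb > Ca: the two effects oppose for this pair; the across-period effect wins (831 vs 590 kJ/mol).
Br > Sb: relative to Sb, both the across-period and down-group shifts push Br's first ionization energy up.
He > Br: both effects reinforce here, so He is clearly the higher of the two.
For reference (kJ/mol): He 2372, Ca 590, Br 1140, In 558, Sb 831.
So from highest to lowest: He > Br > Sb > Ca > In.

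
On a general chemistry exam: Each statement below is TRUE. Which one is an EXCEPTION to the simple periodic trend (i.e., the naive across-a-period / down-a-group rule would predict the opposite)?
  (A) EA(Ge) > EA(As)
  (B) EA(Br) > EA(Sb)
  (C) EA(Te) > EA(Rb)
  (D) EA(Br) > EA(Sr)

(A)

The general trend: electron affinity increases across a period and decreases down a group.
(A) Ge (period 4, group 14) vs As (period 4, group 15): the stated order contradicts the simple trend.
(B) Br (period 4, group 17) vs Sb (period 5, group 15): the stated order agrees with the simple trend.
(C) Te (period 5, group 16) vs Rb (period 5, group 1): the stated order agrees with the simple trend.
(D) Br (period 4, group 17) vs Sr (period 5, group 2): the stated order agrees with the simple trend.
The exception is (A): adding an electron to As's half-filled 4p³ is unfavourable, so Ge (4p²) has the more exothermic EA.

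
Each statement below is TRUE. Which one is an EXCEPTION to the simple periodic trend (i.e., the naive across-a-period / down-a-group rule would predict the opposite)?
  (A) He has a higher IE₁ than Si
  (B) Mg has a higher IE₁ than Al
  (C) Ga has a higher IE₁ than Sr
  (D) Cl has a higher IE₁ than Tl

The general trend: IE₁ increases across a period and decreases down a group.
(A) He (period 1, group 18) vs Si (period 3, group 14): the stated order agrees with the simple trend.
(B) Mg (period 3, group 2) vs Al (period 3, group 13): the stated order contradicts the simple trend.
(C) Ga (period 4, group 13) vs Sr (period 5, group 2): the stated order agrees with the simple trend.
(D) Cl (period 3, group 17) vs Tl (period 6, group 13): the stated order agrees with the simple trend.
The exception is (B): Al's single 3p electron is easier to remove than one from Mg's filled 3s².

(B)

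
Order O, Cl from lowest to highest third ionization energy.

Cl, O

After 2 electrons have been removed, what remains? O²⁺ still has 4 valence electrons; Cl²⁺ still has 5 valence electrons.
All are still removing valence electrons, so compare the +2 ions as you would atoms: IE_3 generally rises across a period (higher Z_eff) and falls down a group (larger shell), subject to the usual subshell exceptions.
Valence configurations: O²⁺ [He]2s²2p², Cl²⁺ [Ne]3s²3p³.
Tabulated IE_3 (kJ/mol): O 5300, Cl 3822.
Putting it together, IE_3: Cl < O.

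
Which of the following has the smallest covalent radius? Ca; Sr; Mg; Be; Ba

Be

Be is in period 2, group 2; Mg is in period 3, group 2; Ca is in period 4, group 2; Sr is in period 5, group 2; Ba is in period 6, group 2.
Moving right in a period, electrons are added to the same shell under a stronger nuclear pull, so atoms get smaller; moving down, a new shell is opened and atoms get larger.
All are in group 2, so atomic radius increases down the group.
The smallest covalent radius among these belongs to Be.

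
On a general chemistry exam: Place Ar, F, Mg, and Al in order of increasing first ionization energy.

Al, Mg, Ar, F

Removing the outermost electron gets harder across a period and easier down a group.
Neither a single period nor a single group — weigh both effects.
Mg > Al: this pair runs against the simple trend — see the exception note.
Ar > Mg: both are in period 3; the period trend gives Ar the larger value.
F > Ar: period and group pull opposite ways; the down-group shift dominates (1681 vs 1521 kJ/mol).
Note the exception: Mg has a higher first ionization energy than Al, contrary to the simple trend — Al's single 3p electron is easier to remove than one from Mg's filled 3s².
Approximate values (kJ/mol): F 1681, Mg 738, Al 578, Ar 1521.
So from lowest to highest: Al < Mg < Ar < F.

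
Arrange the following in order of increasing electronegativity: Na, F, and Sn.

Na < Sn < F

EN rises left→right (higher Z_eff, smaller atoms) and falls top→bottom (larger, more shielded atoms).
Neither a single period nor a single group — weigh both effects.
Sn > Na: period and group pull opposite ways; the across-period shift dominates (1.96 vs 0.93).
F > Sn: relative to Sn, both the across-period and down-group shifts push F's electronegativity up.
For reference (Pauling): F 3.98, Na 0.93, Sn 1.96.
So from lowest to highest: Na < Sn < F.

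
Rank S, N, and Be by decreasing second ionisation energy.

Consider each +1 ion: S⁺ still has 5 valence electrons; N⁺ still has 4 valence electrons; Be⁺ still has 1 valence electron.
All are still removing valence electrons, so compare the +1 ions as you would atoms: IE_2 generally rises across a period (higher Z_eff) and falls down a group (larger shell), subject to the usual subshell exceptions.
Valence configurations: S⁺ [Ne]3s²3p³, N⁺ [He]2s²2p², Be⁺ [He]2s¹.
Tabulated IE_2 (kJ/mol): S 2252, N 2856, Be 1757.
Hence IE_2: Be < S < N.

N > S > Be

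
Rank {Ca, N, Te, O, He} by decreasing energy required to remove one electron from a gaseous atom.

He is in period 1, group 18; N is in period 2, group 15; O is in period 2, group 16; Ca is in period 4, group 2; Te is in period 5, group 16.
First ionization energy rises across a period (greater Z_eff holds electrons more tightly) and falls down a group (valence electrons are farther from the nucleus).
These span different periods and groups, so the two trends combine.
Te > Ca: period and group pull opposite ways; the across-period shift dominates (869 vs 590 kJ/mol).
O > Te: they share group 16; the group trend gives O the larger value.
N > O: this pair runs against the simple trend — see the exception note.
He > N: relative to N, both the across-period and down-group shifts push He's first ionization energy up.
Note the exception: N has a higher first ionization energy than O, contrary to the simple trend — pairing an electron in O's 2p⁴ costs repulsion energy, so O ionizes more easily than half-filled N (2p³).
Approximate values (kJ/mol): He 2372, N 1402, O 1314, Ca 590, Te 869.
So from highest to lowest: He > N > O > Te > Ca.

He, N, O, Te, Ca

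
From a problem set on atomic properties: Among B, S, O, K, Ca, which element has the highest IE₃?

The third ionization energy removes an electron from the +2 ion. For each element: B²⁺ still has 1 valence electron; S²⁺ still has 4 valence electrons; O²⁺ still has 4 valence electrons; K²⁺ is already 1 electron into the core; Ca²⁺ is the bare [Ar] core.
Usually core removal costs more than valence removal, but here the competition is close: a tightly held n=2 valence electron can cost more to remove than an n=3 core electron, so the actual values have to decide it.
Valence configurations: B²⁺ [He]2s¹, S²⁺ [Ne]3s²3p², O²⁺ [He]2s²2p².
Approximate IE_3 values (kJ/mol): B 3660, S 3357, O 5300, K 4420, Ca 4912.
Overall IE_3 order: S < B < K < Ca < O.

O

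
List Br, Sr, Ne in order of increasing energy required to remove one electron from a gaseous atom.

Ne is in period 2, group 18; Br is in period 4, group 17; Sr is in period 5, group 2.
First ionization energy rises across a period (greater Z_eff holds electrons more tightly) and falls down a group (valence electrons are farther from the nucleus).
Neither a single period nor a single group — weigh both effects.
Br > Sr: relative to Sr, both the across-period and down-group shifts push Br's first ionization energy up.
Ne > Br: both effects reinforce here, so Ne is clearly the higher of the two.
For reference (kJ/mol): Ne 2081, Br 1140, Sr 550.
So from lowest to highest: Sr < Br < Ne.

Sr < Br < Ne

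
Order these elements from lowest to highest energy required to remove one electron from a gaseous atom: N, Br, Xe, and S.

N is in period 2, group 15; S is in period 3, group 16; Br is in period 4, group 17; Xe is in period 5, group 18.
IE₁ increases left→right with effective nuclear charge and decreases top→bottom as the valence shell moves farther out.
A diagonal step moves right (one effect) and down (the opposite effect) at once.
Br > S: the two effects oppose for this pair; the across-period effect wins (1140 vs 1000 kJ/mol).
Xe > Br: the two effects oppose for this pair; the across-period effect wins (1170 vs 1140 kJ/mol).
N > Xe: period and group pull opposite ways; the down-group shift dominates (1402 vs 1170 kJ/mol).
For reference (kJ/mol): N 1402, S 1000, Br 1140, Xe 1170.
So from lowest to highest: S < Br < Xe < N.

S, Br, Xe, N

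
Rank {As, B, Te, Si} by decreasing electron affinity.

B is in period 2, group 13; Si is in period 3, group 14; As is in period 4, group 15; Te is in period 5, group 16.
Adding an electron releases more energy for atoms nearer the top right (short of the noble gases).
A diagonal step moves right (one effect) and down (the opposite effect) at once.
As > B: the two effects oppose for this pair; the across-period effect wins (78 vs 27 kJ/mol).
Si > As: period and group pull opposite ways; the down-group shift dominates (134 vs 78 kJ/mol).
Te > Si: period and group pull opposite ways; the across-period shift dominates (190 vs 134 kJ/mol).
Tabulated electron affinity (kJ/mol): B 27, Si 134, As 78, Te 190.
So from highest to lowest: Te > Si > As > B.

Te, Si, As, B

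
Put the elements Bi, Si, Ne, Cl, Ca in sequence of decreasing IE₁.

IE₁ increases left→right with effective nuclear charge and decreases top→bottom as the valence shell moves farther out.
These span different periods and groups, so the two trends combine.
Bi > Ca: period and group pull opposite ways; the across-period shift dominates (703 vs 590 kJ/mol).
Si > Bi: period and group pull opposite ways; the down-group shift dominates (786 vs 703 kJ/mol).
Cl > Si: both are in period 3; the period trend gives Cl the larger value.
Ne > Cl: relative to Cl, both the across-period and down-group shifts push Ne's first ionization energy up.
Approximate values (kJ/mol): Ne 2081, Si 786, Cl 1251, Ca 590, Bi 703.
So from highest to lowest: Ne > Cl > Si > Bi > Ca.

Ne, Cl, Si, Bi, Ca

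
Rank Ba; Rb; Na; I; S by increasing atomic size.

S, I, Na, Ba, Rb

Across a period the added protons contract the valence shell; down a group each new principal shell makes the atom larger.
Here both period and group differ, so the two effects have to be weighed against each other.
I > S: the two effects oppose for this pair; the down-group effect wins (133 vs 103 pm).
Na > I: period and group pull opposite ways; the across-period shift dominates (155 vs 133 pm).
Ba > Na: the two effects oppose for this pair; the down-group effect wins (196 vs 155 pm).
Rb > Ba: the two effects oppose for this pair; the across-period effect wins (210 vs 196 pm).
Approximate values (pm): Na 155, S 103, Rb 210, I 133, Ba 196.
So from smallest to largest: S < I < Na < Ba < Rb.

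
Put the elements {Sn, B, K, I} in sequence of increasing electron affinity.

B < K < Sn < I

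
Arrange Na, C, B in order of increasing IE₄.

C < Na < B

IE_4 is the cost of taking one more electron from the +3 cation: Na³⁺ is already 2 electrons into the core; C³⁺ still has 1 valence electron; B³⁺ is the bare [He] core.
Core electrons are held far more tightly than valence electrons, so Na and B top the IE_4 order.
Approximate IE_4 values (kJ/mol): Na 9543, C 6223, B 25026.
So the fourth ionization energies run C < Na < B.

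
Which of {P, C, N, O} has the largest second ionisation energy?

O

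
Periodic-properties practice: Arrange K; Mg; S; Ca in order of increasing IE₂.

Ca, Mg, S, K

The second ionization energy removes an electron from the +1 ion. For each element: K⁺ is the bare [Ar] core; Mg⁺ still has 1 valence electron; S⁺ still has 5 valence electrons; Ca⁺ still has 1 valence electron.
Core electrons are held far more tightly than valence electrons, so K tops the IE_2 order.
Valence configurations: Mg⁺ [Ne]3s¹, S⁺ [Ne]3s²3p³, Ca⁺ [Ar]4s¹.
Tabulated IE_2 (kJ/mol): K 3052, Mg 1451, S 2252, Ca 1145.
So the second ionization energies run Ca < Mg < S < K.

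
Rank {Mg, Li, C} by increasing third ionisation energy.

Consider each +2 ion: Mg²⁺ is the bare [Ne] core; Li²⁺ is already 1 electron into the core; C²⁺ still has 2 valence electrons.
Pulling an electron out of a noble-gas core costs far more than removing a remaining valence electron, so Mg and Li sit at the high end of IE_3.
The numbers (kJ/mol): Mg 7733, Li 11815, C 4620.
Hence IE_3: C < Mg < Li.

C < Mg < Li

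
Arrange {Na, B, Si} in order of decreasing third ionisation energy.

Na > B > Si

The third ionization energy removes an electron from the +2 ion. For each element: Na²⁺ is already 1 electron into the core; B²⁺ still has 1 valence electron; Si²⁺ still has 2 valence electrons.
Pulling an electron out of a noble-gas core costs far more than removing a remaining valence electron, so Na sits at the high end of IE_3.
Valence configurations: B²⁺ [He]2s¹, Si²⁺ [Ne]3s².
The numbers (kJ/mol): Na 6910, B 3660, Si 3232.
Hence IE_3: Si < B < Na.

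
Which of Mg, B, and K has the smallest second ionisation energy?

After 1 electron has been removed, what remains? Mg⁺ still has 1 valence electron; B⁺ still has 2 valence electrons; K⁺ is the bare [Ar] core.
Breaking into a closed-shell core is much more expensive than removing a leftover valence electron — K has the largest IE_2 here.
Valence configurations: Mg⁺ [Ne]3s¹, B⁺ [He]2s².
The numbers (kJ/mol): Mg 1451, B 2427, K 3052.
Putting it together, IE_2: Mg < B < K.

Mg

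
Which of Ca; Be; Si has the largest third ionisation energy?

Be

The third ionization energy removes an electron from the +2 ion. For each element: Ca²⁺ is the bare [Ar] core; Be²⁺ is the bare [He] core; Si²⁺ still has 2 valence electrons.
Core electrons are held far more tightly than valence electrons, so Ca and Be top the IE_3 order.
Tabulated IE_3 (kJ/mol): Ca 4912, Be 14849, Si 3232.
So the third ionization energies run Si < Ca < Be.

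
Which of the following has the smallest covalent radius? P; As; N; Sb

N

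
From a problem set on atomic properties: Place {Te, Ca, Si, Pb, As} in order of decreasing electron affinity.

Te > Si > As > Pb > Ca

Si is in period 3, group 14; Ca is in period 4, group 2; As is in period 4, group 15; Te is in period 5, group 16; Pb is in period 6, group 14.
Electron affinity generally becomes more exothermic across a period toward the halogens and less exothermic down a group.
Neither a single period nor a single group — weigh both effects.
Pb > Ca: the two effects oppose for this pair; the across-period effect wins (35 vs 2 kJ/mol).
As > Pb: both effects reinforce here, so As is clearly the higher of the two.
Si > As: period and group pull opposite ways; the down-group shift dominates (134 vs 78 kJ/mol).
Te > Si: the two effects oppose for this pair; the across-period effect wins (190 vs 134 kJ/mol).
Tabulated electron affinity (kJ/mol): Si 134, Ca 2, As 78, Te 190, Pb 35.
So from highest to lowest: Te > Si > As > Pb > Ca.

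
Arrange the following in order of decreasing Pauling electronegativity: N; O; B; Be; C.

Be is in period 2, group 2; B is in period 2, group 13; C is in period 2, group 14; N is in period 2, group 15; O is in period 2, group 16.
Atoms toward the upper right of the periodic table pull bonding electrons most strongly.
All lie in period 2, so electronegativity increases left to right.
So from highest to lowest: O > N > C > B > Be.

O > N > C > B > Be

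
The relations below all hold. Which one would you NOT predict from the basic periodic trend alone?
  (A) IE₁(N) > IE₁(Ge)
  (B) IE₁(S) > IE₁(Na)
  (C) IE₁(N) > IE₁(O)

(C)

The general trend: first ionisation energy increases across a period and decreases down a group.
(A) N (period 2, group 15) vs Ge (period 4, group 14): the stated order agrees with the simple trend.
(B) S (period 3, group 16) vs Na (period 3, group 1): the stated order agrees with the simple trend.
(C) N (period 2, group 15) vs O (period 2, group 16): the stated order contradicts the simple trend.
The exception is (C): pairing an electron in O's 2p⁴ costs repulsion energy, so O ionizes more easily than half-filled N (2p³).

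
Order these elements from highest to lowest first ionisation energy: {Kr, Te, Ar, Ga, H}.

H is in period 1, group 1; Ar is in period 3, group 18; Ga is in period 4, group 13; Kr is in period 4, group 18; Te is in period 5, group 16.
First ionization energy rises across a period (greater Z_eff holds electrons more tightly) and falls down a group (valence electrons are farther from the nucleus).
Here both period and group differ, so the two effects have to be weighed against each other.
Te > Ga: period and group pull opposite ways; the across-period shift dominates (869 vs 579 kJ/mol).
H > Te: period and group pull opposite ways; the down-group shift dominates (1312 vs 869 kJ/mol).
Kr > H: the two effects oppose for this pair; the across-period effect wins (1351 vs 1312 kJ/mol).
Ar > Kr: Ar sits above Kr in group 18, so the down-group effect alone puts Ar higher.
Tabulated first ionization energy (kJ/mol): H 1312, Ar 1521, Ga 579, Kr 1351, Te 869.
So from highest to lowest: Ar > Kr > H > Te > Ga.

Ar > Kr > H > Te > Ga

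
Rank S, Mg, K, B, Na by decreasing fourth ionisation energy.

IE_4 is the cost of taking one more electron from the +3 cation: S³⁺ still has 3 valence electrons; Mg³⁺ is already 1 electron into the core; K³⁺ is already 2 electrons into the core; B³⁺ is the bare [He] core; Na³⁺ is already 2 electrons into the core.
Breaking into a closed-shell core is much more expensive than removing a leftover valence electron — K, Na, Mg and B have the largest IE_4 here.
Tabulated IE_4 (kJ/mol): S 4556, Mg 10543, K 5877, B 25026, Na 9543.
Putting it together, IE_4: S < K < Na < Mg < B.

B > Mg > Na > K > S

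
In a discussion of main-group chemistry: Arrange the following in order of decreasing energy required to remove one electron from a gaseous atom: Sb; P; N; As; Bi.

N > P > As > Sb > Bi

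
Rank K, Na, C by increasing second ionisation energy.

After 1 electron has been removed, what remains? K⁺ is the bare [Ar] core; Na⁺ is the bare [Ne] core; C⁺ still has 3 valence electrons.
Core electrons are held far more tightly than valence electrons, so K and Na top the IE_2 order.
Approximate IE_2 values (kJ/mol): K 3052, Na 4562, C 2353.
Overall IE_2 order: C < K < Na.

C, K, Na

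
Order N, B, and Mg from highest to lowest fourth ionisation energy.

The fourth ionization energy removes an electron from the +3 ion. For each element: N³⁺ still has 2 valence electrons; B³⁺ is the bare [He] core; Mg³⁺ is already 1 electron into the core.
Breaking into a closed-shell core is much more expensive than removing a leftover valence electron — Mg and B have the largest IE_4 here.
Tabulated IE_4 (kJ/mol): N 7475, B 25026, Mg 10543.
Putting it together, IE_4: N < Mg < B.

B > Mg > N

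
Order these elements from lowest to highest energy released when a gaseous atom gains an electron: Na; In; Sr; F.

F is in period 2, group 17; Na is in period 3, group 1; Sr is in period 5, group 2; In is in period 5, group 13.
Adding an electron releases more energy for atoms nearer the top right (short of the noble gases).
Neither a single period nor a single group — weigh both effects.
In > Sr: In lies to the right of Sr in period 5, so the across-period effect alone puts In higher.
Na > In: the two effects oppose for this pair; the down-group effect wins (53 vs 29 kJ/mol).
F > Na: both effects reinforce here, so F is clearly the higher of the two.
Tabulated electron affinity (kJ/mol): F 328, Na 53, Sr 5, In 29.
So from lowest to highest: Sr < In < Na < F.

Sr < In < Na < F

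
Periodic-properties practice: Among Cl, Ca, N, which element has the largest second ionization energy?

N

Consider each +1 ion: Cl⁺ still has 6 valence electrons; Ca⁺ still has 1 valence electron; N⁺ still has 4 valence electrons.
All are still removing valence electrons, so compare the +1 ions as you would atoms: IE_2 generally rises across a period (higher Z_eff) and falls down a group (larger shell), subject to the usual subshell exceptions.
Valence configurations: Cl⁺ [Ne]3s²3p⁴, Ca⁺ [Ar]4s¹, N⁺ [He]2s²2p².
Tabulated IE_2 (kJ/mol): Cl 2298, Ca 1145, N 2856.
Putting it together, IE_2: Ca < Cl < N.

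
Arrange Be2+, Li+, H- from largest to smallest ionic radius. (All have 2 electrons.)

H- > Li+ > Be2+

All of these have 2 electrons, so size is governed by nuclear charge alone: the more protons, the stronger the pull on the same electron cloud, and the smaller the ion.
Nuclear charges: Be2+ (Z=4), Li+ (Z=3), H- (Z=1).
Largest to smallest: H- > Li+ > Be2+.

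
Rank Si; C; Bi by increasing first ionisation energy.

IE₁ increases left→right with effective nuclear charge and decreases top→bottom as the valence shell moves farther out.
Neither a single period nor a single group — weigh both effects.
Si > Bi: period and group pull opposite ways; the down-group shift dominates (786 vs 703 kJ/mol).
C > Si: they share group 14; the group trend gives C the larger value.
For reference (kJ/mol): C 1086, Si 786, Bi 703.
So from lowest to highest: Bi < Si < C.

Bi < Si < C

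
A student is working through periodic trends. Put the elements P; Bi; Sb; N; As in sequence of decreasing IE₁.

N > P > As > Sb > Bi

N is in period 2, group 15; P is in period 3, group 15; As is in period 4, group 15; Sb is in period 5, group 15; Bi is in period 6, group 15.
Removing the outermost electron gets harder across a period and easier down a group.
All are in group 15, so first ionization energy increases up the group.
So from highest to lowest: N > P > As > Sb > Bi.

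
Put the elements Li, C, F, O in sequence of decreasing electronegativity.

F > O > C > Li

Li is in period 2, group 1; C is in period 2, group 14; O is in period 2, group 16; F is in period 2, group 17.
EN rises left→right (higher Z_eff, smaller atoms) and falls top→bottom (larger, more shielded atoms).
All lie in period 2, so electronegativity increases left to right.
So from highest to lowest: F > O > C > Li.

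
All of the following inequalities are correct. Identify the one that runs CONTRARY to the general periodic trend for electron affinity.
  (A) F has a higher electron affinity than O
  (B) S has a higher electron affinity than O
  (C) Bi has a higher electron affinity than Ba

(B)

The general trend: electron affinity increases across a period and decreases down a group.
(A) F (period 2, group 17) vs O (period 2, group 16): the stated order agrees with the simple trend.
(B) S (period 3, group 16) vs O (period 2, group 16): the stated order contradicts the simple trend.
(C) Bi (period 6, group 15) vs Ba (period 6, group 2): the stated order agrees with the simple trend.
The exception is (B): the compact 2p subshell of O repels the added electron more than S's larger 3p does.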